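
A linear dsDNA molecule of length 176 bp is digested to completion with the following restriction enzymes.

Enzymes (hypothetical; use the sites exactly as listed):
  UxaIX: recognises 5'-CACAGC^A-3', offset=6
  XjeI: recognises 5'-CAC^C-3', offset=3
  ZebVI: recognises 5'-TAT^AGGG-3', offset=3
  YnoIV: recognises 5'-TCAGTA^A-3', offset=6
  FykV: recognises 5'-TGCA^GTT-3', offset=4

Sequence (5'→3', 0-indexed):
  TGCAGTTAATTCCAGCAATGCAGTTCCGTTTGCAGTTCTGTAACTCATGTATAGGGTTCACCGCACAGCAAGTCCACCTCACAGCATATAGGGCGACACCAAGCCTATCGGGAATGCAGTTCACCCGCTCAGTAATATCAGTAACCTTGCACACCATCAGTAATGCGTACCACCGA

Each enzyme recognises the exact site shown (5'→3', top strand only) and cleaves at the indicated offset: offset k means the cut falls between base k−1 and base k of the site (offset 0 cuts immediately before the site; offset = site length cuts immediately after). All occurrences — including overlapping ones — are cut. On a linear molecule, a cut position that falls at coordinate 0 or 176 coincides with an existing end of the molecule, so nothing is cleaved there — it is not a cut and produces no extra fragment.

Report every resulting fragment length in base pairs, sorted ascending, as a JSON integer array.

[3,4,4,6,8,8,8,8,9,9,10,10,11,11,12,18,18,19]

Site scan:
  UxaIX (CACAGCA, off=6): starts [63, 79] → cuts [69, 85]
  XjeI (CACC, off=3): starts [58, 74, 96, 121, 151, 170] → cuts [61, 77, 99, 124, 154, 173]
  ZebVI (TATAGGG, off=3): starts [49, 86] → cuts [52, 89]
  YnoIV (TCAGTAA, off=6): starts [128, 137, 156] → cuts [134, 143, 162]
  FykV (TGCAGTT, off=4): starts [0, 18, 30, 114] → cuts [4, 22, 34, 118]

All cut coordinates (distinct, sorted): [4, 22, 34, 52, 61, 69, 77, 85, 89, 99, 118, 124, 134, 143, 154, 162, 173]

Fragments:
  [0,4): 4 bp
  [4,22): 18 bp
  [22,34): 12 bp
  [34,52): 18 bp
  [52,61): 9 bp
  [61,69): 8 bp
  [69,77): 8 bp
  [77,85): 8 bp
  [85,89): 4 bp
  [89,99): 10 bp
  [99,118): 19 bp
  [118,124): 6 bp
  [124,134): 10 bp
  [134,143): 9 bp
  [143,154): 11 bp
  [154,162): 8 bp
  [162,173): 11 bp
  [173,176): 3 bp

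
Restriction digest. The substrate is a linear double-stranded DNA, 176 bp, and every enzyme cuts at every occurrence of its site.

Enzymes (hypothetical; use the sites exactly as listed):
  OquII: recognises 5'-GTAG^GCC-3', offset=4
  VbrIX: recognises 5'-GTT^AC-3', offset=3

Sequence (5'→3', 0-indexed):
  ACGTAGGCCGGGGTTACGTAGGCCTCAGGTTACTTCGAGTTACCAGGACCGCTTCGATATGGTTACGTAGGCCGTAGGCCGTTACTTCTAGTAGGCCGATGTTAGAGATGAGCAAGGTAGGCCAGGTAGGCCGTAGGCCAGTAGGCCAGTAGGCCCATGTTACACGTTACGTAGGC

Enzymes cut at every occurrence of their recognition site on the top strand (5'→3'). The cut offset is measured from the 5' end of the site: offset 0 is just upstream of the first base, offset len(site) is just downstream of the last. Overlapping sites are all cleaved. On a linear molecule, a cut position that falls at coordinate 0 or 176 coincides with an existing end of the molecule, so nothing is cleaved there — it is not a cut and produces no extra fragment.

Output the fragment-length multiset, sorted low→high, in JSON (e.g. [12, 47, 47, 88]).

[6,6,6,6,7,7,7,8,8,8,9,9,9,10,10,11,23,26]

Per-enzyme occurrences:
  OquII GTAGGCC/4: at [2, 17, 66, 73, 90, 116, 125, 132, 140, 148] ⇒ [6, 21, 70, 77, 94, 120, 129, 136, 144, 152]
  VbrIX GTTAC/3: at [12, 28, 38, 61, 80, 158, 165] ⇒ [15, 31, 41, 64, 83, 161, 168]

Pooled cuts: [6, 15, 21, 31, 41, 64, 70, 77, 83, 94, 120, 129, 136, 144, 152, 161, 168]

Fragments:
  [0,6): 6 bp
  [6,15): 9 bp
  [15,21): 6 bp
  [21,31): 10 bp
  [31,41): 10 bp
  [41,64): 23 bp
  [64,70): 6 bp
  [70,77): 7 bp
  [77,83): 6 bp
  [83,94): 11 bp
  [94,120): 26 bp
  [120,129): 9 bp
  [129,136): 7 bp
  [136,144): 8 bp
  [144,152): 8 bp
  [152,161): 9 bp
  [161,168): 7 bp
  [168,176): 8 bp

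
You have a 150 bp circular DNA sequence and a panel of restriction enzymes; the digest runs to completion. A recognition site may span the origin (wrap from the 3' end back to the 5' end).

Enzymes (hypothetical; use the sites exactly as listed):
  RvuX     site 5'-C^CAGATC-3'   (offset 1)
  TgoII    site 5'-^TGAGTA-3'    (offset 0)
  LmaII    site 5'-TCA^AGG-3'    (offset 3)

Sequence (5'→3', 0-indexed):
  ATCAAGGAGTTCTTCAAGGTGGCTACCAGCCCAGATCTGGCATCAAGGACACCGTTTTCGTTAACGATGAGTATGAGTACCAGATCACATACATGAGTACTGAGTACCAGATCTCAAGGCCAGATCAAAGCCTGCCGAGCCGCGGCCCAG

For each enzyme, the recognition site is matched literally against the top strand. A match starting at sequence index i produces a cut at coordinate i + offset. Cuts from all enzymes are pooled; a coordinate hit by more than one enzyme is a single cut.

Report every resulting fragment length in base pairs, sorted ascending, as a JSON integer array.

Scan for sites:
  RvuX CCAGATC/1: at [30, 79, 106, 119, 146] ⇒ [31, 80, 107, 120, 147]
  TgoII TGAGTA/0: at [67, 73, 93, 100] ⇒ [67, 73, 93, 100]
  LmaII TCAAGG/3: at [1, 13, 42, 113] ⇒ [4, 16, 45, 116]

Pooled cuts: [4, 16, 31, 45, 67, 73, 80, 93, 100, 107, 116, 120, 147]

Fragments:
  4→16: 12 bp
  16→31: 15 bp
  31→45: 14 bp
  45→67: 22 bp
  67→73: 6 bp
  73→80: 7 bp
  80→93: 13 bp
  93→100: 7 bp
  100→107: 7 bp
  107→116: 9 bp
  116→120: 4 bp
  120→147: 27 bp
  147→4 (wrap): 150-147+4 = 7 bp

[4,6,7,7,7,7,9,12,13,14,15,22,27]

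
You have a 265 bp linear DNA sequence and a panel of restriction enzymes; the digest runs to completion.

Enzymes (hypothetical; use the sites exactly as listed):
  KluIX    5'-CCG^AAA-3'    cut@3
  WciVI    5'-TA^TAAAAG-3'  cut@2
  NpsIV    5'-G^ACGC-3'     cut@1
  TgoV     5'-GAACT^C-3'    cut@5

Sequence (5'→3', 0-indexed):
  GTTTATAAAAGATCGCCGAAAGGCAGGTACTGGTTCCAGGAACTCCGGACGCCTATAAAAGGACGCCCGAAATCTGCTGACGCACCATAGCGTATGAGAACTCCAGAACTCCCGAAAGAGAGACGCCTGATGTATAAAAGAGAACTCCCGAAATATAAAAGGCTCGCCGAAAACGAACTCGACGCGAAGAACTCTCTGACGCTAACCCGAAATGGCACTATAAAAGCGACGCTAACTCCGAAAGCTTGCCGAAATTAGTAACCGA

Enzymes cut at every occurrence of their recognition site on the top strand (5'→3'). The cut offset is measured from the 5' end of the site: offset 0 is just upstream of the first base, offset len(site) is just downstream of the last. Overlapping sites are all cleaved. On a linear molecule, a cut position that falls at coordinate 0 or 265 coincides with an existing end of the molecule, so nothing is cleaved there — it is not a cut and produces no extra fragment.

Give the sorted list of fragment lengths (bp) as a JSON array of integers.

Per-enzyme occurrences:
  KluIX (CCGAAA, off=3): starts [15, 66, 111, 147, 166, 206, 237, 248] → cuts [18, 69, 114, 150, 169, 209, 240, 251]
  WciVI (TATAAAAG, off=2): starts [3, 53, 132, 153, 218] → cuts [5, 55, 134, 155, 220]
  NpsIV (GACGC, off=1): starts [47, 61, 78, 121, 180, 197, 227] → cuts [48, 62, 79, 122, 181, 198, 228]
  TgoV (GAACTC, off=5): starts [39, 97, 105, 141, 174, 188] → cuts [44, 102, 110, 146, 179, 193]

Pooled cuts: [5, 18, 44, 48, 55, 62, 69, 79, 102, 110, 114, 122, 134, 146, 150, 155, 169, 179, 181, 193, 198, 209, 220, 228, 240, 251]

Fragment lengths:
  [0,5): 5 bp
  [5,18): 13 bp
  [18,44): 26 bp
  [44,48): 4 bp
  [48,55): 7 bp
  [55,62): 7 bp
  [62,69): 7 bp
  [69,79): 10 bp
  [79,102): 23 bp
  [102,110): 8 bp
  [110,114): 4 bp
  [114,122): 8 bp
  [122,134): 12 bp
  [134,146): 12 bp
  [146,150): 4 bp
  [150,155): 5 bp
  [155,169): 14 bp
  [169,179): 10 bp
  [179,181): 2 bp
  [181,193): 12 bp
  [193,198): 5 bp
  [198,209): 11 bp
  [209,220): 11 bp
  [220,228): 8 bp
  [228,240): 12 bp
  [240,251): 11 bp
  [251,265): 14 bp

[2,4,4,4,5,5,5,7,7,7,8,8,8,10,10,11,11,11,12,12,12,12,13,14,14,23,26]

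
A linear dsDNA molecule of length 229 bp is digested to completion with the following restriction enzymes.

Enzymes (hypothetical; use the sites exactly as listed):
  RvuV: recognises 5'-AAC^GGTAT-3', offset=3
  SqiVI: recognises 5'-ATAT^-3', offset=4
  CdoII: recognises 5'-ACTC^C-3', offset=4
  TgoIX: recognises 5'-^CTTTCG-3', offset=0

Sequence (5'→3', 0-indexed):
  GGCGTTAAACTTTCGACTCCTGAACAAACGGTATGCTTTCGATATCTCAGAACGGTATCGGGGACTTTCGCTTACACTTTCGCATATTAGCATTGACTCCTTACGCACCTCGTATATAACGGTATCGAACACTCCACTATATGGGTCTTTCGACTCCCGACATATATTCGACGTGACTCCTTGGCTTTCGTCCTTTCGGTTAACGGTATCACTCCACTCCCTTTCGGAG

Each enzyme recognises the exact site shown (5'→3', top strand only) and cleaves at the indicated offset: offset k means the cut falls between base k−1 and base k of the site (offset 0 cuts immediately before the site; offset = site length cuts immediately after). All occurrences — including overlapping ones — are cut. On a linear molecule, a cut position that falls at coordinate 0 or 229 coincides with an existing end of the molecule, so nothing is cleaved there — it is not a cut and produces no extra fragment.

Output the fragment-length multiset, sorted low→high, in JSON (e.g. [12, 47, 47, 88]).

Per-enzyme occurrences:
  RvuV AACGGTAT/3: at [26, 50, 117, 201] ⇒ [29, 53, 120, 204]
  SqiVI ATAT/4: at [41, 83, 113, 138, 161, 163] ⇒ [45, 87, 117, 142, 165, 167]
  CdoII ACTCC/4: at [15, 95, 130, 152, 175, 210, 215] ⇒ [19, 99, 134, 156, 179, 214, 219]
  TgoIX CTTTCG/0: at [9, 35, 64, 76, 146, 184, 192, 220] ⇒ [9, 35, 64, 76, 146, 184, 192, 220]

All cut coordinates (distinct, sorted): [9, 19, 29, 35, 45, 53, 64, 76, 87, 99, 117, 120, 134, 142, 146, 156, 165, 167, 179, 184, 192, 204, 214, 219, 220]

Fragments:
  [0,9): 9 bp
  [9,19): 10 bp
  [19,29): 10 bp
  [29,35): 6 bp
  [35,45): 10 bp
  [45,53): 8 bp
  [53,64): 11 bp
  [64,76): 12 bp
  [76,87): 11 bp
  [87,99): 12 bp
  [99,117): 18 bp
  [117,120): 3 bp
  [120,134): 14 bp
  [134,142): 8 bp
  [142,146): 4 bp
  [146,156): 10 bp
  [156,165): 9 bp
  [165,167): 2 bp
  [167,179): 12 bp
  [179,184): 5 bp
  [184,192): 8 bp
  [192,204): 12 bp
  [204,214): 10 bp
  [214,219): 5 bp
  [219,220): 1 bp
  [220,229): 9 bp

[1,2,3,4,5,5,6,8,8,8,9,9,9,10,10,10,10,10,11,11,12,12,12,12,14,18]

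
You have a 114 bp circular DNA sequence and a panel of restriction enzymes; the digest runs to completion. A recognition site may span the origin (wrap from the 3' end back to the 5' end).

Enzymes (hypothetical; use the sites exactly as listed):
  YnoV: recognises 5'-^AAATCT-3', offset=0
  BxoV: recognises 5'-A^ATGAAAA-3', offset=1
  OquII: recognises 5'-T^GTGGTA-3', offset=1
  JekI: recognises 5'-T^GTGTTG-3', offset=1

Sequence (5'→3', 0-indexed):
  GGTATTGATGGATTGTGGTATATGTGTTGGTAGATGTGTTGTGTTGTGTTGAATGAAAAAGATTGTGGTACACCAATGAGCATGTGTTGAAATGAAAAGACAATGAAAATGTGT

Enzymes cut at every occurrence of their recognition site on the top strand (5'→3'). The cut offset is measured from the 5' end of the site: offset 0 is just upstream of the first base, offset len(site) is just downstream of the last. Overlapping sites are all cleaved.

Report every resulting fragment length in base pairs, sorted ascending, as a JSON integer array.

[5,5,7,8,9,10,11,12,12,16,19]

Per-enzyme occurrences:
  YnoV (AAATCT, off=0): no sites
  BxoV AATGAAAA/1: at [51, 90, 101] ⇒ [52, 91, 102]
  OquII TGTGGTA/1: at [13, 63, 111] ⇒ [14, 64, 112]
  JekI TGTGTTG/1: at [22, 34, 39, 44, 82] ⇒ [23, 35, 40, 45, 83]

All cut coordinates (distinct, sorted): [14, 23, 35, 40, 45, 52, 64, 83, 91, 102, 112]

Fragments:
  14→23: 9 bp
  23→35: 12 bp
  35→40: 5 bp
  40→45: 5 bp
  45→52: 7 bp
  52→64: 12 bp
  64→83: 19 bp
  83→91: 8 bp
  91→102: 11 bp
  102→112: 10 bp
  112→14 (wrap): 114-112+14 = 16 bp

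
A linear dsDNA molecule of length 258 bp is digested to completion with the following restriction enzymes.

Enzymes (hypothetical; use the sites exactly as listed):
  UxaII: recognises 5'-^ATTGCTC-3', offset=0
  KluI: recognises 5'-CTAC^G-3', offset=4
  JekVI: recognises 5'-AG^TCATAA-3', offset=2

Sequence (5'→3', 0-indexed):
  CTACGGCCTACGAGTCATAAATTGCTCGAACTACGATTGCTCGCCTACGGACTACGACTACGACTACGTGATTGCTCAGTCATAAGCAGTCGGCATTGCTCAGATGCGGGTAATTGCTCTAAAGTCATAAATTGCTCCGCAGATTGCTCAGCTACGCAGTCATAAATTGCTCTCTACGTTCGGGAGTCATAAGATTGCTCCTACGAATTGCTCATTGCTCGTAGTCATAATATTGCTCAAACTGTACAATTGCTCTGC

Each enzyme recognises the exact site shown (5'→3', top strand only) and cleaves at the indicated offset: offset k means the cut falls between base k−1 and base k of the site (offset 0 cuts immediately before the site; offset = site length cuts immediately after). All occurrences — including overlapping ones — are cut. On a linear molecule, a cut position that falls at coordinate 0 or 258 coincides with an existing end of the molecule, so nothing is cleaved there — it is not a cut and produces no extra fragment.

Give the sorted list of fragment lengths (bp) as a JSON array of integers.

[1,2,3,3,4,4,6,6,6,6,6,7,7,7,7,7,9,9,10,11,11,12,12,12,13,13,14,15,17,18]

Site scan:
  UxaII ATTGCTC/0: at [20, 35, 70, 94, 112, 130, 142, 165, 193, 206, 213, 231, 248] ⇒ [20, 35, 70, 94, 112, 130, 142, 165, 193, 206, 213, 231, 248]
  KluI CTACG/4: at [0, 7, 30, 44, 51, 57, 63, 151, 173, 200] ⇒ [4, 11, 34, 48, 55, 61, 67, 155, 177, 204]
  JekVI AGTCATAA/2: at [12, 77, 122, 157, 184, 222] ⇒ [14, 79, 124, 159, 186, 224]

All cut coordinates (distinct, sorted): [4, 11, 14, 20, 34, 35, 48, 55, 61, 67, 70, 79, 94, 112, 124, 130, 142, 155, 159, 165, 177, 186, 193, 204, 206, 213, 224, 231, 248]

Fragment lengths:
  [0,4): 4 bp
  [4,11): 7 bp
  [11,14): 3 bp
  [14,20): 6 bp
  [20,34): 14 bp
  [34,35): 1 bp
  [35,48): 13 bp
  [48,55): 7 bp
  [55,61): 6 bp
  [61,67): 6 bp
  [67,70): 3 bp
  [70,79): 9 bp
  [79,94): 15 bp
  [94,112): 18 bp
  [112,124): 12 bp
  [124,130): 6 bp
  [130,142): 12 bp
  [142,155): 13 bp
  [155,159): 4 bp
  [159,165): 6 bp
  [165,177): 12 bp
  [177,186): 9 bp
  [186,193): 7 bp
  [193,204): 11 bp
  [204,206): 2 bp
  [206,213): 7 bp
  [213,224): 11 bp
  [224,231): 7 bp
  [231,248): 17 bp
  [248,258): 10 bp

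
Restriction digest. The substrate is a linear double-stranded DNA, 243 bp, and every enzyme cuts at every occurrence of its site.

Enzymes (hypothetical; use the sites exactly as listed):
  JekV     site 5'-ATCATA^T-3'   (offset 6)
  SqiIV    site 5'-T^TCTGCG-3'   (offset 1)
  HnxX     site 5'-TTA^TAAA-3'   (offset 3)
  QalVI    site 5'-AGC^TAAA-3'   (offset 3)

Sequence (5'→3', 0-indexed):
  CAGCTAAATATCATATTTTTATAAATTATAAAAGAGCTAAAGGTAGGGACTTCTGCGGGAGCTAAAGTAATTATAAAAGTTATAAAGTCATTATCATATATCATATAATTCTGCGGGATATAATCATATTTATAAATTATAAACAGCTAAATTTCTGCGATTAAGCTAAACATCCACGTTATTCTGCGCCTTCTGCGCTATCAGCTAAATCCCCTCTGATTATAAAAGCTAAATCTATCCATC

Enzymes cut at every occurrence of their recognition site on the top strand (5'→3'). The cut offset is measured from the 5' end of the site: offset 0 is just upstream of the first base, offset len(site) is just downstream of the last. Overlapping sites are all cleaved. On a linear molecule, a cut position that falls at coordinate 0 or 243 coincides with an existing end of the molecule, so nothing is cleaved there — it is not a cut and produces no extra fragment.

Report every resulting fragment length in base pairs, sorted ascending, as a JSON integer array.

[4,4,4,6,6,7,7,7,7,8,9,9,9,11,11,11,13,14,14,14,16,16,17,19]

Per-enzyme occurrences:
  JekV ATCATAT/6: at [9, 92, 99, 122] ⇒ [15, 98, 105, 128]
  SqiIV TTCTGCG/1: at [50, 108, 152, 181, 190] ⇒ [51, 109, 153, 182, 191]
  HnxX TTATAAA/3: at [18, 25, 70, 79, 129, 136, 219] ⇒ [21, 28, 73, 82, 132, 139, 222]
  QalVI AGCTAAA/3: at [1, 34, 59, 144, 163, 202, 226] ⇒ [4, 37, 62, 147, 166, 205, 229]

Pooled cuts: [4, 15, 21, 28, 37, 51, 62, 73, 82, 98, 105, 109, 128, 132, 139, 147, 153, 166, 182, 191, 205, 222, 229]

Fragment lengths:
  [0,4): 4 bp
  [4,15): 11 bp
  [15,21): 6 bp
  [21,28): 7 bp
  [28,37): 9 bp
  [37,51): 14 bp
  [51,62): 11 bp
  [62,73): 11 bp
  [73,82): 9 bp
  [82,98): 16 bp
  [98,105): 7 bp
  [105,109): 4 bp
  [109,128): 19 bp
  [128,132): 4 bp
  [132,139): 7 bp
  [139,147): 8 bp
  [147,153): 6 bp
  [153,166): 13 bp
  [166,182): 16 bp
  [182,191): 9 bp
  [191,205): 14 bp
  [205,222): 17 bp
  [222,229): 7 bp
  [229,243): 14 bp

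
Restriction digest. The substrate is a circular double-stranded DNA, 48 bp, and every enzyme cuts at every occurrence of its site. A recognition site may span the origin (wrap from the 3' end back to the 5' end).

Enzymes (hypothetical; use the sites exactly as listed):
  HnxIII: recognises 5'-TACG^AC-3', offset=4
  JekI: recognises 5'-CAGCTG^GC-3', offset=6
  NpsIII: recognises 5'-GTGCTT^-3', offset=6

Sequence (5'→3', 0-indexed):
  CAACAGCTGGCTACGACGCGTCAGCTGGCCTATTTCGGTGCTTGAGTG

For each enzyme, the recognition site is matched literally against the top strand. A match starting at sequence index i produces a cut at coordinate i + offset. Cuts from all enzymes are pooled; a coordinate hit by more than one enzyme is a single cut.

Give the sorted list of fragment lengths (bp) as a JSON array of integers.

[6,12,14,16]

Scan for sites:
  HnxIII (TACGAC, off=4): starts [11] → cuts [15]
  JekI (CAGCTGGC, off=6): starts [3, 21] → cuts [9, 27]
  NpsIII (GTGCTT, off=6): starts [37] → cuts [43]

Pooled cuts: [9, 15, 27, 43]

Fragment lengths:
  9→15: 6 bp
  15→27: 12 bp
  27→43: 16 bp
  43→9 (wrap): 48-43+9 = 14 bp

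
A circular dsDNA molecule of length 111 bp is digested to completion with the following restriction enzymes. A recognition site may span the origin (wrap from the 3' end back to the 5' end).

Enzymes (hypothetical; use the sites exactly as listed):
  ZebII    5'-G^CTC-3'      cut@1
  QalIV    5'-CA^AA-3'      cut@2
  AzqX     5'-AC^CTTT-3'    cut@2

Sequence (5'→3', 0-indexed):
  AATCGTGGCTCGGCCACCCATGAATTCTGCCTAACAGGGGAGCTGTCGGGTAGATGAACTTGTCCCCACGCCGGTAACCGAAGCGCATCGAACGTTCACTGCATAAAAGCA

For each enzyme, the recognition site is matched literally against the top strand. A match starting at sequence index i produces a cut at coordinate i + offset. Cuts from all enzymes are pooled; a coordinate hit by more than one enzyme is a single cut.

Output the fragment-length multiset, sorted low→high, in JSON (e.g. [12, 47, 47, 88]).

[8,103]

Scan for sites:
  ZebII (GCTC, off=1): starts [7] → cuts [8]
  QalIV (CAAA, off=2): starts [109] → cuts [0]
  AzqX (ACCTTT, off=2): no sites

All cut coordinates (distinct, sorted): [0, 8]

Fragments:
  0→8: 8 bp
  8→0 (wrap): 111-8+0 = 103 bp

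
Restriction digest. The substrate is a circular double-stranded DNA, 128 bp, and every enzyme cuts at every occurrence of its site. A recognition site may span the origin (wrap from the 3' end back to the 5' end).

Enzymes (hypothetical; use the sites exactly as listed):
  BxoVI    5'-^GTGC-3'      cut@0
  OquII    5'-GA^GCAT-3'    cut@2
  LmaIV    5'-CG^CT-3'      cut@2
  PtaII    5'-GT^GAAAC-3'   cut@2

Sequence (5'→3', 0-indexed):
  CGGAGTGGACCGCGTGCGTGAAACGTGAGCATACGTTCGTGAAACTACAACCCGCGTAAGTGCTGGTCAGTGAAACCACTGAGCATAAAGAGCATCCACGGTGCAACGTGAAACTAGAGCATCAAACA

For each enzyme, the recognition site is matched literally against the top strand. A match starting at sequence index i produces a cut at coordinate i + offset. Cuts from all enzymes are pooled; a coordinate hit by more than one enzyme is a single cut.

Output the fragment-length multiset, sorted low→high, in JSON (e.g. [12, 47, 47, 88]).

[6,9,9,9,9,9,11,12,12,19,23]

Per-enzyme occurrences:
  BxoVI (GTGC, off=0): starts [13, 59, 100] → cuts [13, 59, 100]
  OquII (GAGCAT, off=2): starts [26, 80, 89, 116] → cuts [28, 82, 91, 118]
  LmaIV (CGCT, off=2): no sites
  PtaII (GTGAAAC, off=2): starts [17, 38, 69, 107] → cuts [19, 40, 71, 109]

Pooled cuts: [13, 19, 28, 40, 59, 71, 82, 91, 100, 109, 118]

Fragment lengths:
  13→19: 6 bp
  19→28: 9 bp
  28→40: 12 bp
  40→59: 19 bp
  59→71: 12 bp
  71→82: 11 bp
  82→91: 9 bp
  91→100: 9 bp
  100→109: 9 bp
  109→118: 9 bp
  118→13 (wrap): 128-118+13 = 23 bp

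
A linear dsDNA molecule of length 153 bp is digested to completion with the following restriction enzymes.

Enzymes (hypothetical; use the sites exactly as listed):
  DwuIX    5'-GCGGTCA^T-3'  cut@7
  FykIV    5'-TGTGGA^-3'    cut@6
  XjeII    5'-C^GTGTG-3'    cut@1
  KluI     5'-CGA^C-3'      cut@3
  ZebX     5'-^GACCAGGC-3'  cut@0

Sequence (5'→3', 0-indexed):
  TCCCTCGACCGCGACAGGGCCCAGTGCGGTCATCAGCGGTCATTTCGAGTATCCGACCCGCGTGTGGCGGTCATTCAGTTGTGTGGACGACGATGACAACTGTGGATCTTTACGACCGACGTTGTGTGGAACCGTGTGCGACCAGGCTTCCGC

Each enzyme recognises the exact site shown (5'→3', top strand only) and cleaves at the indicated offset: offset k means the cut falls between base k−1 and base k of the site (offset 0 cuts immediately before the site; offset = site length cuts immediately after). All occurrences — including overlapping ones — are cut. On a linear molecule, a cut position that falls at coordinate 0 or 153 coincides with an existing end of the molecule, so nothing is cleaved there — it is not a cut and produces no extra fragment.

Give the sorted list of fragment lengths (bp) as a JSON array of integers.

[2,3,3,4,5,6,6,8,9,10,11,12,12,14,14,16,18]

Scan for sites:
  DwuIX GCGGTCAT/7: at [25, 35, 66] ⇒ [32, 42, 73]
  FykIV TGTGGA/6: at [81, 100, 124] ⇒ [87, 106, 130]
  XjeII CGTGTG/1: at [60, 132] ⇒ [61, 133]
  KluI CGAC/3: at [5, 11, 53, 87, 112, 116, 138] ⇒ [8, 14, 56, 90, 115, 119, 141]
  ZebX GACCAGGC/0: at [139] ⇒ [139]

All cut coordinates (distinct, sorted): [8, 14, 32, 42, 56, 61, 73, 87, 90, 106, 115, 119, 130, 133, 139, 141]

Fragments:
  [0,8): 8 bp
  [8,14): 6 bp
  [14,32): 18 bp
  [32,42): 10 bp
  [42,56): 14 bp
  [56,61): 5 bp
  [61,73): 12 bp
  [73,87): 14 bp
  [87,90): 3 bp
  [90,106): 16 bp
  [106,115): 9 bp
  [115,119): 4 bp
  [119,130): 11 bp
  [130,133): 3 bp
  [133,139): 6 bp
  [139,141): 2 bp
  [141,153): 12 bp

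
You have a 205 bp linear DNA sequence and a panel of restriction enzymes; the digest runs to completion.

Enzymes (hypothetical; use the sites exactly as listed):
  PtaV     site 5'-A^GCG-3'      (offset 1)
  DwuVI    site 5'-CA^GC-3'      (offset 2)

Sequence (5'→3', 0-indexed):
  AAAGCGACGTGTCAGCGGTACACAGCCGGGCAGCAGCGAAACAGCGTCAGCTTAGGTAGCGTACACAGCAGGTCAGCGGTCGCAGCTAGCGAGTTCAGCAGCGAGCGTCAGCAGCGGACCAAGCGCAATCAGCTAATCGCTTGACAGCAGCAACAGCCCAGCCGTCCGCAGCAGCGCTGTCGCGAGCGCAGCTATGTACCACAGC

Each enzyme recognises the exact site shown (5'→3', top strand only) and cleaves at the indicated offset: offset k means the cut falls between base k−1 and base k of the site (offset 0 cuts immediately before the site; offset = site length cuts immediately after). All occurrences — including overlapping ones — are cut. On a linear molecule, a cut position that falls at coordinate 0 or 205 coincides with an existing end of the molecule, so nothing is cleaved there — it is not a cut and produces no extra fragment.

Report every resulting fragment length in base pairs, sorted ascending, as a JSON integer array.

[2,3,3,3,3,3,3,4,4,5,5,6,6,6,8,8,8,9,9,9,9,9,9,10,10,11,12,13,15]

Scan for sites:
  PtaV AGCG/1: at [2, 13, 34, 42, 57, 74, 87, 99, 103, 112, 121, 172, 184] ⇒ [3, 14, 35, 43, 58, 75, 88, 100, 104, 113, 122, 173, 185]
  DwuVI CAGC/2: at [12, 22, 30, 33, 41, 47, 65, 73, 82, 95, 98, 108, 111, 129, 144, 147, 153, 158, 168, 171, 188, 201] ⇒ [14, 24, 32, 35, 43, 49, 67, 75, 84, 97, 100, 110, 113, 131, 146, 149, 155, 160, 170, 173, 190, 203]

All cut coordinates (distinct, sorted): [3, 14, 24, 32, 35, 43, 49, 58, 67, 75, 84, 88, 97, 100, 104, 110, 113, 122, 131, 146, 149, 155, 160, 170, 173, 185, 190, 203]

Fragment lengths:
  [0,3): 3 bp
  [3,14): 11 bp
  [14,24): 10 bp
  [24,32): 8 bp
  [32,35): 3 bp
  [35,43): 8 bp
  [43,49): 6 bp
  [49,58): 9 bp
  [58,67): 9 bp
  [67,75): 8 bp
  [75,84): 9 bp
  [84,88): 4 bp
  [88,97): 9 bp
  [97,100): 3 bp
  [100,104): 4 bp
  [104,110): 6 bp
  [110,113): 3 bp
  [113,122): 9 bp
  [122,131): 9 bp
  [131,146): 15 bp
  [146,149): 3 bp
  [149,155): 6 bp
  [155,160): 5 bp
  [160,170): 10 bp
  [170,173): 3 bp
  [173,185): 12 bp
  [185,190): 5 bp
  [190,203): 13 bp
  [203,205): 2 bp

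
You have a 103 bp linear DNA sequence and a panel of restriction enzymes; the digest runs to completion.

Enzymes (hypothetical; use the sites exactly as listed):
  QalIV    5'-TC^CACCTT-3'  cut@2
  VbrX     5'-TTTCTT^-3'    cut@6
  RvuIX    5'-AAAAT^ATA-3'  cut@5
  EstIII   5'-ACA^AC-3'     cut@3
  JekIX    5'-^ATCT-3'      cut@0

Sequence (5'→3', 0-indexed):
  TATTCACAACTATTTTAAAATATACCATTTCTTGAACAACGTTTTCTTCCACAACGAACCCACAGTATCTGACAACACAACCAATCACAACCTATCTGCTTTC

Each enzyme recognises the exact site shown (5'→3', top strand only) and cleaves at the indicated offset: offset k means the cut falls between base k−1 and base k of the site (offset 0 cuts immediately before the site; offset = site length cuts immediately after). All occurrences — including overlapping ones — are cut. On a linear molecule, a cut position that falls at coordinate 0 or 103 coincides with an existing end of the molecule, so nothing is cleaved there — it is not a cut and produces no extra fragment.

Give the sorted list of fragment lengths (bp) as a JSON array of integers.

Scan for sites:
  QalIV (TCCACCTT, off=2): no sites
  VbrX TTTCTT/6: at [27, 42] ⇒ [33, 48]
  RvuIX AAAATATA/5: at [16] ⇒ [21]
  EstIII ACAAC/3: at [5, 35, 50, 71, 76, 86] ⇒ [8, 38, 53, 74, 79, 89]
  JekIX ATCT/0: at [66, 93] ⇒ [66, 93]

Pooled cuts: [8, 21, 33, 38, 48, 53, 66, 74, 79, 89, 93]

Fragment lengths:
  [0,8): 8 bp
  [8,21): 13 bp
  [21,33): 12 bp
  [33,38): 5 bp
  [38,48): 10 bp
  [48,53): 5 bp
  [53,66): 13 bp
  [66,74): 8 bp
  [74,79): 5 bp
  [79,89): 10 bp
  [89,93): 4 bp
  [93,103): 10 bp

[4,5,5,5,8,8,10,10,10,12,13,13]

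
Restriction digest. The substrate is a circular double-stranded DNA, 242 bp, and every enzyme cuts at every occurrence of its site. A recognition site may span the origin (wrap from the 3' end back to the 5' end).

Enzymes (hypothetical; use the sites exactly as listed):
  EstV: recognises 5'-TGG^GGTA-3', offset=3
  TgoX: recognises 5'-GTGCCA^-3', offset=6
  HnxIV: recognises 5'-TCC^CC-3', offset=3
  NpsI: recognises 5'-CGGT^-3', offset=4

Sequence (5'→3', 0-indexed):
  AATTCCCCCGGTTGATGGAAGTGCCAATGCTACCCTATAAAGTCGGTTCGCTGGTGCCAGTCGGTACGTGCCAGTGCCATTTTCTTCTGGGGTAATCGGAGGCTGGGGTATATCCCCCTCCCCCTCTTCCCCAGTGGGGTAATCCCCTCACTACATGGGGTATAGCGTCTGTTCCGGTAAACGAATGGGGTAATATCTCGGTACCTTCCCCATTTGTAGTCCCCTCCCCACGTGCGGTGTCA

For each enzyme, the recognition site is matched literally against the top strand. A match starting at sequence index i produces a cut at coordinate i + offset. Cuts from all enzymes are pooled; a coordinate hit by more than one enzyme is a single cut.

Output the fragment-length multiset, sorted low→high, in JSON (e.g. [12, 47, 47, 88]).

[5,6,6,6,6,7,7,8,8,9,9,10,10,11,11,12,13,13,14,14,16,20,21]

Per-enzyme occurrences:
  EstV TGGGGTA/3: at [87, 103, 134, 155, 185] ⇒ [90, 106, 137, 158, 188]
  TgoX GTGCCA/6: at [20, 53, 67, 73] ⇒ [26, 59, 73, 79]
  HnxIV TCCCC/3: at [3, 112, 118, 127, 142, 206, 219, 224] ⇒ [6, 115, 121, 130, 145, 209, 222, 227]
  NpsI CGGT/4: at [8, 43, 61, 174, 198, 234] ⇒ [12, 47, 65, 178, 202, 238]

Pooled cuts: [6, 12, 26, 47, 59, 65, 73, 79, 90, 106, 115, 121, 130, 137, 145, 158, 178, 188, 202, 209, 222, 227, 238]

Fragment lengths:
  6→12: 6 bp
  12→26: 14 bp
  26→47: 21 bp
  47→59: 12 bp
  59→65: 6 bp
  65→73: 8 bp
  73→79: 6 bp
  79→90: 11 bp
  90→106: 16 bp
  106→115: 9 bp
  115→121: 6 bp
  121→130: 9 bp
  130→137: 7 bp
  137→145: 8 bp
  145→158: 13 bp
  158→178: 20 bp
  178→188: 10 bp
  188→202: 14 bp
  202→209: 7 bp
  209→222: 13 bp
  222→227: 5 bp
  227→238: 11 bp
  238→6 (wrap): 242-238+6 = 10 bp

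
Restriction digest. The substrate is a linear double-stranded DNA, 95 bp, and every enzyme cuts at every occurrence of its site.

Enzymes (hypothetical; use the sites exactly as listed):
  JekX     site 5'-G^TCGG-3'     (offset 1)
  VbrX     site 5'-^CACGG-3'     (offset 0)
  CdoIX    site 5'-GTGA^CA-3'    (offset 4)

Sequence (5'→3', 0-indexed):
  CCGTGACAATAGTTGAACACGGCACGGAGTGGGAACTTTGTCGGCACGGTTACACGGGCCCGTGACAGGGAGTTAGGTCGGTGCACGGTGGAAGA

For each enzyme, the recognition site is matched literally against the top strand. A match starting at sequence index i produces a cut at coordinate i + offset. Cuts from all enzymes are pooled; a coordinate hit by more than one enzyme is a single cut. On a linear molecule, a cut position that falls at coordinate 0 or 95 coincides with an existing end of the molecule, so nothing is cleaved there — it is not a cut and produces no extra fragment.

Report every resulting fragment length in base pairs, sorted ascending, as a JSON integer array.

Scan for sites:
  JekX (GTCGG, off=1): starts [39, 76] → cuts [40, 77]
  VbrX (CACGG, off=0): starts [17, 22, 44, 52, 83] → cuts [17, 22, 44, 52, 83]
  CdoIX (GTGACA, off=4): starts [2, 61] → cuts [6, 65]

Pooled cuts: [6, 17, 22, 40, 44, 52, 65, 77, 83]

Fragment lengths:
  [0,6): 6 bp
  [6,17): 11 bp
  [17,22): 5 bp
  [22,40): 18 bp
  [40,44): 4 bp
  [44,52): 8 bp
  [52,65): 13 bp
  [65,77): 12 bp
  [77,83): 6 bp
  [83,95): 12 bp

[4,5,6,6,8,11,12,12,13,18]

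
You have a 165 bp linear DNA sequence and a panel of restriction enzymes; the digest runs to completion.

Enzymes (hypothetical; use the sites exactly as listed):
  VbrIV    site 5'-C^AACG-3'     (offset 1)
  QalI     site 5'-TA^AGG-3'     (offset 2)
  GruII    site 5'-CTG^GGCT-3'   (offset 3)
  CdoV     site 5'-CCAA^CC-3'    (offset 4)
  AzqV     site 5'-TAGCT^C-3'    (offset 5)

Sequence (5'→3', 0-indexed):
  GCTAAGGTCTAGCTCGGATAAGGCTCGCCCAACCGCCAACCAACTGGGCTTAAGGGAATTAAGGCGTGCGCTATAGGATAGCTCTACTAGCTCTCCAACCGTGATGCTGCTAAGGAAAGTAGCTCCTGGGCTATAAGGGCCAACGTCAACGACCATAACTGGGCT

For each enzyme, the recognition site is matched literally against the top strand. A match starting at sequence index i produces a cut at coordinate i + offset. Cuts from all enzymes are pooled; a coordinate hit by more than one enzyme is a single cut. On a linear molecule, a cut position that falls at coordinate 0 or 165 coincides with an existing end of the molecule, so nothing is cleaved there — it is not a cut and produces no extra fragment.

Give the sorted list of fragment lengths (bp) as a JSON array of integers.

[4,4,4,6,6,6,6,6,7,7,7,9,9,10,12,12,14,14,22]

Per-enzyme occurrences:
  VbrIV (CAACG, off=1): starts [140, 146] → cuts [141, 147]
  QalI (TAAGG, off=2): starts [2, 18, 50, 59, 110, 133] → cuts [4, 20, 52, 61, 112, 135]
  GruII (CTGGGCT, off=3): starts [43, 125, 158] → cuts [46, 128, 161]
  CdoV (CCAACC, off=4): starts [28, 35, 94] → cuts [32, 39, 98]
  AzqV (TAGCTC, off=5): starts [9, 78, 87, 119] → cuts [14, 83, 92, 124]

Pooled cuts: [4, 14, 20, 32, 39, 46, 52, 61, 83, 92, 98, 112, 124, 128, 135, 141, 147, 161]

Fragments:
  [0,4): 4 bp
  [4,14): 10 bp
  [14,20): 6 bp
  [20,32): 12 bp
  [32,39): 7 bp
  [39,46): 7 bp
  [46,52): 6 bp
  [52,61): 9 bp
  [61,83): 22 bp
  [83,92): 9 bp
  [92,98): 6 bp
  [98,112): 14 bp
  [112,124): 12 bp
  [124,128): 4 bp
  [128,135): 7 bp
  [135,141): 6 bp
  [141,147): 6 bp
  [147,161): 14 bp
  [161,165): 4 bp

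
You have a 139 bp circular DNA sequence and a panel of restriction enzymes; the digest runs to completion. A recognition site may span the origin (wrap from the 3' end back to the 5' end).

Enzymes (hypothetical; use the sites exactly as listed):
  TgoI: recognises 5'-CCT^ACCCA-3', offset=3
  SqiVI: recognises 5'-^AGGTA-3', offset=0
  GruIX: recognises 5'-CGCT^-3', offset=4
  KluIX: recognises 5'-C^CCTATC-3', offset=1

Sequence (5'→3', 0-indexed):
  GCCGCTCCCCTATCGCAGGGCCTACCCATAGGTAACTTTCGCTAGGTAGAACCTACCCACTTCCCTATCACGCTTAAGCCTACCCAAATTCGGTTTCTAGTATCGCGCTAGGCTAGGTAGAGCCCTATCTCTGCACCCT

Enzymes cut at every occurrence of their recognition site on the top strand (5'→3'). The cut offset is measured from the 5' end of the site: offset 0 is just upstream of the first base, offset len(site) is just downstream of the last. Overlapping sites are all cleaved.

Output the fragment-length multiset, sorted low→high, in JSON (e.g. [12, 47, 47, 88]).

[2,5,6,7,9,9,11,11,14,15,22,28]

Scan for sites:
  TgoI (CCTACCCA, off=3): starts [20, 51, 78] → cuts [23, 54, 81]
  SqiVI (AGGTA, off=0): starts [29, 43, 114] → cuts [29, 43, 114]
  GruIX (CGCT, off=4): starts [2, 39, 70, 105] → cuts [6, 43, 74, 109]
  KluIX (CCCTATC, off=1): starts [7, 62, 122] → cuts [8, 63, 123]

All cut coordinates (distinct, sorted): [6, 8, 23, 29, 43, 54, 63, 74, 81, 109, 114, 123]

Fragment lengths:
  6→8: 2 bp
  8→23: 15 bp
  23→29: 6 bp
  29→43: 14 bp
  43→54: 11 bp
  54→63: 9 bp
  63→74: 11 bp
  74→81: 7 bp
  81→109: 28 bp
  109→114: 5 bp
  114→123: 9 bp
  123→6 (wrap): 139-123+6 = 22 bp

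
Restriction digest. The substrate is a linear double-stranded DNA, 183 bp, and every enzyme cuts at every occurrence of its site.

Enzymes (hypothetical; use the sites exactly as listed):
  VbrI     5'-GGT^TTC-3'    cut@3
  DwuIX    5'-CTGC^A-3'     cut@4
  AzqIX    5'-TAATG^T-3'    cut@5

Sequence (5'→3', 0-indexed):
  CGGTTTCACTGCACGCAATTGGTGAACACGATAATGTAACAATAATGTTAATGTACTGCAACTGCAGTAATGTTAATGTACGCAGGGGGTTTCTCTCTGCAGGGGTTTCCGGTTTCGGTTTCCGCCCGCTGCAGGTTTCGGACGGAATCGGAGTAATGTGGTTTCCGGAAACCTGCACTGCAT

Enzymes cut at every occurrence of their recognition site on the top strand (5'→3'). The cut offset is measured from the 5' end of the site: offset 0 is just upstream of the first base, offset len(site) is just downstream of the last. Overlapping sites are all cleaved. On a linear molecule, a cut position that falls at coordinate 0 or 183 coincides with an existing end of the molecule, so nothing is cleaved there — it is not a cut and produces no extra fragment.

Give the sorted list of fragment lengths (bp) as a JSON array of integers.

[2,4,4,4,5,6,6,6,6,6,6,7,7,8,10,11,12,13,14,22,24]

Per-enzyme occurrences:
  VbrI GGTTTC/3: at [1, 87, 103, 110, 116, 133, 159] ⇒ [4, 90, 106, 113, 119, 136, 162]
  DwuIX CTGCA/4: at [8, 55, 61, 96, 128, 172, 177] ⇒ [12, 59, 65, 100, 132, 176, 181]
  AzqIX TAATGT/5: at [31, 42, 48, 67, 73, 153] ⇒ [36, 47, 53, 72, 78, 158]

Pooled cuts: [4, 12, 36, 47, 53, 59, 65, 72, 78, 90, 100, 106, 113, 119, 132, 136, 158, 162, 176, 181]

Fragments:
  [0,4): 4 bp
  [4,12): 8 bp
  [12,36): 24 bp
  [36,47): 11 bp
  [47,53): 6 bp
  [53,59): 6 bp
  [59,65): 6 bp
  [65,72): 7 bp
  [72,78): 6 bp
  [78,90): 12 bp
  [90,100): 10 bp
  [100,106): 6 bp
  [106,113): 7 bp
  [113,119): 6 bp
  [119,132): 13 bp
  [132,136): 4 bp
  [136,158): 22 bp
  [158,162): 4 bp
  [162,176): 14 bp
  [176,181): 5 bp
  [181,183): 2 bp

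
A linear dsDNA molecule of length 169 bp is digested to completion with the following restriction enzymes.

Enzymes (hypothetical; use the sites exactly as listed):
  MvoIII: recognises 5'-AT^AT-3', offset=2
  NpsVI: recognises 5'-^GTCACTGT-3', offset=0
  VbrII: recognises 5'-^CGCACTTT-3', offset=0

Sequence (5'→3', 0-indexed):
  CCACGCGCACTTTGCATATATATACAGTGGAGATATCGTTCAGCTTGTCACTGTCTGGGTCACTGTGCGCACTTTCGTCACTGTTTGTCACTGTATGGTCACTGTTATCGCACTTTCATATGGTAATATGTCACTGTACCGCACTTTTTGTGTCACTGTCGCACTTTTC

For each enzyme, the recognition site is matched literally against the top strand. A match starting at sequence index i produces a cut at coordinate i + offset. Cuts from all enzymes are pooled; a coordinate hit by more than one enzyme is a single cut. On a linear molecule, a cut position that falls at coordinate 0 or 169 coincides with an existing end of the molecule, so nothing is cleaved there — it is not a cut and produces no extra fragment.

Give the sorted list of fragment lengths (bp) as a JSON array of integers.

[2,2,2,5,8,8,9,9,10,10,10,11,11,11,12,12,12,12,13]

Site scan:
  MvoIII ATAT/2: at [15, 17, 19, 32, 117, 125] ⇒ [17, 19, 21, 34, 119, 127]
  NpsVI GTCACTGT/0: at [46, 58, 76, 86, 97, 129, 151] ⇒ [46, 58, 76, 86, 97, 129, 151]
  VbrII CGCACTTT/0: at [5, 67, 108, 139, 159] ⇒ [5, 67, 108, 139, 159]

All cut coordinates (distinct, sorted): [5, 17, 19, 21, 34, 46, 58, 67, 76, 86, 97, 108, 119, 127, 129, 139, 151, 159]

Fragments:
  [0,5): 5 bp
  [5,17): 12 bp
  [17,19): 2 bp
  [19,21): 2 bp
  [21,34): 13 bp
  [34,46): 12 bp
  [46,58): 12 bp
  [58,67): 9 bp
  [67,76): 9 bp
  [76,86): 10 bp
  [86,97): 11 bp
  [97,108): 11 bp
  [108,119): 11 bp
  [119,127): 8 bp
  [127,129): 2 bp
  [129,139): 10 bp
  [139,151): 12 bp
  [151,159): 8 bp
  [159,169): 10 bp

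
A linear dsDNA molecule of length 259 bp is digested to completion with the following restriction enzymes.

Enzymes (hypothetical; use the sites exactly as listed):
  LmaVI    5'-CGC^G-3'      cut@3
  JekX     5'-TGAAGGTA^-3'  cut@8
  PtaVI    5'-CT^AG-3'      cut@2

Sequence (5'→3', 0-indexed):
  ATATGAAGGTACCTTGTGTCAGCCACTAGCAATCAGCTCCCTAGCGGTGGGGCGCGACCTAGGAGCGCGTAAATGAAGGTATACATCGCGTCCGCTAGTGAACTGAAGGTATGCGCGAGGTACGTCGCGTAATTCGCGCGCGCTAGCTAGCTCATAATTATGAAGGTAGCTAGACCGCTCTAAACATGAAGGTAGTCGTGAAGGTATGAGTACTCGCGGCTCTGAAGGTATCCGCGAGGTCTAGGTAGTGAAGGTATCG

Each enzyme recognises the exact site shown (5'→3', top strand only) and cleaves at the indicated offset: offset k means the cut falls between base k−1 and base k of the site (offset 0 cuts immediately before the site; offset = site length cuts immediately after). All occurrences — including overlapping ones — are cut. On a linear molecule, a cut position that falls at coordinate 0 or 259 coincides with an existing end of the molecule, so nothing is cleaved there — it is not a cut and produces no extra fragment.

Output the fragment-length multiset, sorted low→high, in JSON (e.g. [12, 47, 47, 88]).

[2,2,3,3,3,4,5,5,5,7,7,8,8,9,11,11,12,12,13,13,13,14,15,15,16,20,23]

Scan for sites:
  LmaVI (CGCG, off=3): starts [52, 65, 86, 113, 125, 134, 136, 138, 214, 232] → cuts [55, 68, 89, 116, 128, 137, 139, 141, 217, 235]
  JekX (TGAAGGTA, off=8): starts [3, 73, 103, 160, 186, 198, 222, 248] → cuts [11, 81, 111, 168, 194, 206, 230, 256]
  PtaVI (CTAG, off=2): starts [25, 40, 58, 94, 142, 146, 169, 240] → cuts [27, 42, 60, 96, 144, 148, 171, 242]

Pooled cuts: [11, 27, 42, 55, 60, 68, 81, 89, 96, 111, 116, 128, 137, 139, 141, 144, 148, 168, 171, 194, 206, 217, 230, 235, 242, 256]

Fragments:
  [0,11): 11 bp
  [11,27): 16 bp
  [27,42): 15 bp
  [42,55): 13 bp
  [55,60): 5 bp
  [60,68): 8 bp
  [68,81): 13 bp
  [81,89): 8 bp
  [89,96): 7 bp
  [96,111): 15 bp
  [111,116): 5 bp
  [116,128): 12 bp
  [128,137): 9 bp
  [137,139): 2 bp
  [139,141): 2 bp
  [141,144): 3 bp
  [144,148): 4 bp
  [148,168): 20 bp
  [168,171): 3 bp
  [171,194): 23 bp
  [194,206): 12 bp
  [206,217): 11 bp
  [217,230): 13 bp
  [230,235): 5 bp
  [235,242): 7 bp
  [242,256): 14 bp
  [256,259): 3 bp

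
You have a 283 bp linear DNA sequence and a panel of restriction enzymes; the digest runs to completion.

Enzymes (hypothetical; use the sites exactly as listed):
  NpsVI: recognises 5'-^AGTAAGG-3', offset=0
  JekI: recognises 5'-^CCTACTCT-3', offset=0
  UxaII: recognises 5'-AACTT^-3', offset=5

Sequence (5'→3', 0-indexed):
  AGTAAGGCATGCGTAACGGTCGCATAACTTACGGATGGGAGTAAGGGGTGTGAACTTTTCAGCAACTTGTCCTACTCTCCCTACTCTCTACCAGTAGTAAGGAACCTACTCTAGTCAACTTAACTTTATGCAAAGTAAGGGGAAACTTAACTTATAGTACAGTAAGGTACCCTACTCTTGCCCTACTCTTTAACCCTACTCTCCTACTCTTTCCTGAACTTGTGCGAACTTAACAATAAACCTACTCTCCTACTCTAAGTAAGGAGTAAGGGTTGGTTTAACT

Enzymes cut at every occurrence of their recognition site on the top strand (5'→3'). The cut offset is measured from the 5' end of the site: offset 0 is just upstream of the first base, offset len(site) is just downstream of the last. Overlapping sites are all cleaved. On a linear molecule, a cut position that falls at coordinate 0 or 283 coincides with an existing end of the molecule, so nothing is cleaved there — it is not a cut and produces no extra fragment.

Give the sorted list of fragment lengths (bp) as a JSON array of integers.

Site scan:
  NpsVI (AGTAAGG, off=0): starts [0, 39, 95, 133, 160, 257, 264] → cuts [39, 95, 133, 160, 257, 264] (position 0 is a terminus of the linear molecule — no cut)
  JekI (CCTACTCT, off=0): starts [70, 79, 104, 170, 181, 194, 202, 240, 248] → cuts [70, 79, 104, 170, 181, 194, 202, 240, 248]
  UxaII (AACTT, off=5): starts [25, 52, 63, 116, 121, 143, 148, 216, 226] → cuts [30, 57, 68, 121, 126, 148, 153, 221, 231]

Pooled cuts: [30, 39, 57, 68, 70, 79, 95, 104, 121, 126, 133, 148, 153, 160, 170, 181, 194, 202, 221, 231, 240, 248, 257, 264]

Fragments:
  [0,30): 30 bp
  [30,39): 9 bp
  [39,57): 18 bp
  [57,68): 11 bp
  [68,70): 2 bp
  [70,79): 9 bp
  [79,95): 16 bp
  [95,104): 9 bp
  [104,121): 17 bp
  [121,126): 5 bp
  [126,133): 7 bp
  [133,148): 15 bp
  [148,153): 5 bp
  [153,160): 7 bp
  [160,170): 10 bp
  [170,181): 11 bp
  [181,194): 13 bp
  [194,202): 8 bp
  [202,221): 19 bp
  [221,231): 10 bp
  [231,240): 9 bp
  [240,248): 8 bp
  [248,257): 9 bp
  [257,264): 7 bp
  [264,283): 19 bp

[2,5,5,7,7,7,8,8,9,9,9,9,9,10,10,11,11,13,15,16,17,18,19,19,30]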